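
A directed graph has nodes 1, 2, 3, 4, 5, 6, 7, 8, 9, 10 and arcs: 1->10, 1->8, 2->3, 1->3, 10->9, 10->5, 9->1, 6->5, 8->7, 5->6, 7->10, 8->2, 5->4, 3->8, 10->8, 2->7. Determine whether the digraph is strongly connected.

There is no directed path from 5 to 2, so the graph is not strongly connected.

No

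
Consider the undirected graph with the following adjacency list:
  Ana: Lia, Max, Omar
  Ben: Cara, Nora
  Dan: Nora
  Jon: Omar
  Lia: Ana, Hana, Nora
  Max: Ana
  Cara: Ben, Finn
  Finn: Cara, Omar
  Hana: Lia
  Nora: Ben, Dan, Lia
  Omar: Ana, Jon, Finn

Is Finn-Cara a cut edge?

No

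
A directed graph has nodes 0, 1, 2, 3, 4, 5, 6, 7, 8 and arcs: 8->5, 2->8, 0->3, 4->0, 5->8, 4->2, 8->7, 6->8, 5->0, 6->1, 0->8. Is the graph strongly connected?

There is no directed path from 6 to 2, so the graph is not strongly connected.

No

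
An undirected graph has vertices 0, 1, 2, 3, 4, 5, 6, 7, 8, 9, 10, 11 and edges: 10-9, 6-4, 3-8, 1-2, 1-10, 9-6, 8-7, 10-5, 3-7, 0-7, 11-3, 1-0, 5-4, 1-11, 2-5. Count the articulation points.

Removing 1 increases the component count from 1 to 2, so 1 is a cut vertex.
By contrast removing 7 leaves 1 component; it is not a cut vertex. No other vertex is a cut vertex either.

1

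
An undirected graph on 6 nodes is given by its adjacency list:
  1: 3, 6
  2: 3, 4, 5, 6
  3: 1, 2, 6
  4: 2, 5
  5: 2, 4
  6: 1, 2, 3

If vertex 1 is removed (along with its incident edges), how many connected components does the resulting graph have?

1

With 1 gone, the remaining components are: {2, 3, 4, 5, 6}.
That is 1 component.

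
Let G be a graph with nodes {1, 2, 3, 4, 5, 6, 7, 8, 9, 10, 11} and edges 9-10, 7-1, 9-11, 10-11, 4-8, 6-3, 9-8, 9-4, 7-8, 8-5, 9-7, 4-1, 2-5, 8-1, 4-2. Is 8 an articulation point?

Deleting 8 leaves 2 components (was 2), so 8 is not a cut vertex.

No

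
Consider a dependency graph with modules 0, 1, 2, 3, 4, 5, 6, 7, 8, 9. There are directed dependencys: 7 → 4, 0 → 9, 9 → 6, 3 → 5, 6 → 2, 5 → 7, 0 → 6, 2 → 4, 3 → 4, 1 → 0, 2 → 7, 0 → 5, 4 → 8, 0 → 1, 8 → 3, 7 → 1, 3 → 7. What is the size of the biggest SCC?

{0, 1, 2, 3, 4, 5, 6, 7, 8, 9} are all mutually reachable — one SCC of size 10.
The largest has 10 vertices.

10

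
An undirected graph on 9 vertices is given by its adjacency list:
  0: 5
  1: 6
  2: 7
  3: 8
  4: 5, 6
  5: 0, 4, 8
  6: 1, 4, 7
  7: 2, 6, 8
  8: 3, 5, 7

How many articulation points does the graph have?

4

Removing 5 increases the component count from 1 to 2, so 5 is a cut vertex.
Removing 6 increases the component count from 1 to 2, so 6 is a cut vertex.
Removing 7 increases the component count from 1 to 2, so 7 is a cut vertex.
Likewise 8 is a cut vertex.
By contrast removing 0 leaves 1 component; it is not a cut vertex. No other vertex is a cut vertex either.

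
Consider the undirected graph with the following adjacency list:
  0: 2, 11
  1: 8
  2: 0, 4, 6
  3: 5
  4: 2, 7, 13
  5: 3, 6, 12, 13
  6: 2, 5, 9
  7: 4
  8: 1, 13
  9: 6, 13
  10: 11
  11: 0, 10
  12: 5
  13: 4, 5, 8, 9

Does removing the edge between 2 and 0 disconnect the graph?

Removing 2-0 leaves no path between 2 and 0: the component count goes from 1 to 2. So it is a bridge.

Yes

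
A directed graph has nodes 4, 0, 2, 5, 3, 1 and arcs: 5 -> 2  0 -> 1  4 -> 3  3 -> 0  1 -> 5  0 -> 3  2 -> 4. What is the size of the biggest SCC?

6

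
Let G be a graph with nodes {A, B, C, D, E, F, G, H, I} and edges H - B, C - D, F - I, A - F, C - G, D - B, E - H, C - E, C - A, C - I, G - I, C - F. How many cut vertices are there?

1

Removing C increases the component count from 1 to 2, so C is a cut vertex.
By contrast removing G leaves 1 component; it is not a cut vertex. No other vertex is a cut vertex either.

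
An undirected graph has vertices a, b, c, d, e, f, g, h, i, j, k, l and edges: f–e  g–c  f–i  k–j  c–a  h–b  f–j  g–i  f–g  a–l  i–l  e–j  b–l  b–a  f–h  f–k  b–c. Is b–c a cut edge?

After removing b–c, the path b-a-c still connects them, so the edge is not a bridge.

No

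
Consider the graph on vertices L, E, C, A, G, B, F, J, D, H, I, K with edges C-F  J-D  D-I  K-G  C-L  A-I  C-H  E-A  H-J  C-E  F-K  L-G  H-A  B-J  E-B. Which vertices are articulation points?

Removing C increases the component count from 1 to 2, so C is a cut vertex.
By contrast removing D leaves 1 component; it is not a cut vertex. No other vertex is a cut vertex either.

C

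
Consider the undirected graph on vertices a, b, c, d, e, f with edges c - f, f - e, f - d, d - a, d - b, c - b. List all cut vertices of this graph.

Removing d increases the component count from 1 to 2, so d is a cut vertex.
Removing f increases the component count from 1 to 2, so f is a cut vertex.
By contrast removing e leaves 1 component; it is not a cut vertex. No other vertex is a cut vertex either.

d, f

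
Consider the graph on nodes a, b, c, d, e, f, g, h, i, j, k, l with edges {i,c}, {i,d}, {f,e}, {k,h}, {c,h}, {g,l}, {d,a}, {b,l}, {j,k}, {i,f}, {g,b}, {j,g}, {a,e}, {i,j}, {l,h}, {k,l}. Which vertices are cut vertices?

Removing i increases the component count from 1 to 2, so i is a cut vertex.
By contrast removing a leaves 1 component; it is not a cut vertex. No other vertex is a cut vertex either.

i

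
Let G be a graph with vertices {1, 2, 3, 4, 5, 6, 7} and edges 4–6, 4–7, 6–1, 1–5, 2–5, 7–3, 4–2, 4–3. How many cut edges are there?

The edges on the cycle 4-6-1-5-2-4 are not bridges since each lies on that cycle.
Every edge lies on some cycle, so there are no bridges.

0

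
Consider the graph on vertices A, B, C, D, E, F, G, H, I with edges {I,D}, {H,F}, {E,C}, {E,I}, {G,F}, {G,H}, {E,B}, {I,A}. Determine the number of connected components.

2

Starting from F we can reach F, G, H. That is one component of size 3.
Starting from A we can reach A, B, C, D, E, I. That is one component of size 6.
Total: 2 components.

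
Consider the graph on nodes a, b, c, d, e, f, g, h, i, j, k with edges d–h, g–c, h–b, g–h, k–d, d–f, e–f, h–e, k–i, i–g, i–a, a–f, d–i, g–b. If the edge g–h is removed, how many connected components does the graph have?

2

g and h are still connected via g-b-h, so the component count stays at 2.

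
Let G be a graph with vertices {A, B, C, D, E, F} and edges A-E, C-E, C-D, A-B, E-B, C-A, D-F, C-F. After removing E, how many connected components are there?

1

With E gone, the remaining components are: {A, B, C, D, F}.
That is 1 component.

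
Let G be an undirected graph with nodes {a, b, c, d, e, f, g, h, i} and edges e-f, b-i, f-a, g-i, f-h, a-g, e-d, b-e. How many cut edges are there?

2

The edges on the cycle b-e-f-a-g-i-b are not bridges since each lies on that cycle.
But removing e-d disconnects e from d; removing f-h disconnects f from h — these are bridges.
That makes 2 bridges.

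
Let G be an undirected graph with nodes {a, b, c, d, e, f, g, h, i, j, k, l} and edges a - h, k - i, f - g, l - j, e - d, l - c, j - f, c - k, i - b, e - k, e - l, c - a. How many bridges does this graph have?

8

The edges on the cycle e-l-c-k-e are not bridges since each lies on that cycle.
But removing a - c disconnects a from c; removing l - j disconnects l from j; removing g - f disconnects g from f; removing a - h disconnects a from h — these are bridges.
In total 8 edges are bridges.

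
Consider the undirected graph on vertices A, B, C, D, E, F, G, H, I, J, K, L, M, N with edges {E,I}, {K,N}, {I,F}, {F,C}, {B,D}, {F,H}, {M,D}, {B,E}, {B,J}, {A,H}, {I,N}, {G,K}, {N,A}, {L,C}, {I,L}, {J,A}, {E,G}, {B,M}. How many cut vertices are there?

Removing B increases the component count from 1 to 2, so B is a cut vertex.
By contrast removing M leaves 1 component; it is not a cut vertex. No other vertex is a cut vertex either.

1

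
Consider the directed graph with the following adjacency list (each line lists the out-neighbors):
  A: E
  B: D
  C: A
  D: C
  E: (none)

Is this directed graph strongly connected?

No

There is no directed path from E to B, so the graph is not strongly connected.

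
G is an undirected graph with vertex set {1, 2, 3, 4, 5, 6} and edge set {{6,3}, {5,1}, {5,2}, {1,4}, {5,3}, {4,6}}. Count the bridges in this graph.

1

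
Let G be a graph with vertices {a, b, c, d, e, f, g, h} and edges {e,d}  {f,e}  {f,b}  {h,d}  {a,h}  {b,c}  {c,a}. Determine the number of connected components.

2

g is isolated — a component by itself.
Starting from a we can reach a, b, c, d, e, f, h. That is one component of size 7.
Total: 2 components.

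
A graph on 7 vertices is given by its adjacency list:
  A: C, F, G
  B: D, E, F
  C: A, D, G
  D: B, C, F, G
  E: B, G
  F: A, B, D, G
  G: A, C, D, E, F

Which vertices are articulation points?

Removing D, for instance, still leaves 1 component. No single vertex removal increases the component count — the graph has no articulation points.

none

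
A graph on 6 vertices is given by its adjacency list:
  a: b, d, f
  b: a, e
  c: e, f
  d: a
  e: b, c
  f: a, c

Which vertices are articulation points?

Removing a increases the component count from 1 to 2, so a is a cut vertex.
By contrast removing f leaves 1 component; it is not a cut vertex. No other vertex is a cut vertex either.

a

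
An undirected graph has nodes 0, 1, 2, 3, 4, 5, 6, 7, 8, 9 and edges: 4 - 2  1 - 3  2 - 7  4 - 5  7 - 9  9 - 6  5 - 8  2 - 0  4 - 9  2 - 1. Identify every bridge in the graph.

0-2, 1-2, 1-3, 4-5, 5-8, 6-9

The edges on the cycle 4-2-7-9-4 are not bridges since each lies on that cycle.
But removing 2 - 0 disconnects 2 from 0; removing 5 - 8 disconnects 5 from 8; removing 1 - 3 disconnects 1 from 3; removing 9 - 6 disconnects 9 from 6 — these are bridges.
In total 6 edges are bridges.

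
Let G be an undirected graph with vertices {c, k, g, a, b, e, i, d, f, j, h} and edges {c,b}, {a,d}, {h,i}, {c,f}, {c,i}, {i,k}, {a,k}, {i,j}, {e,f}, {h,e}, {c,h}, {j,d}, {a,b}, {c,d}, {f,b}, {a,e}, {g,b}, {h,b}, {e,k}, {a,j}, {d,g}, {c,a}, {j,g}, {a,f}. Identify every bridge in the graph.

none

The edges on the cycle c-h-i-j-d-c are not bridges since each lies on that cycle.
Every edge lies on some cycle, so there are no bridges.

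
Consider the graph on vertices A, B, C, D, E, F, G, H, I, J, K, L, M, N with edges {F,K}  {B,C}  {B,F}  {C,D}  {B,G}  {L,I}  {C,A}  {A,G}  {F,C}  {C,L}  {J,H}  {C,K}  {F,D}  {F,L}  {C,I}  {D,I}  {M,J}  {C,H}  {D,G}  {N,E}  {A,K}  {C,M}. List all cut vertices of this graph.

Removing C increases the component count from 2 to 3, so C is a cut vertex.
By contrast removing H leaves 2 components; it is not a cut vertex. No other vertex is a cut vertex either.

C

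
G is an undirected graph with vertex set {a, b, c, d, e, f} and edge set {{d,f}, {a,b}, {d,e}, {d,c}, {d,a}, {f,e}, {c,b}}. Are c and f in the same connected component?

Yes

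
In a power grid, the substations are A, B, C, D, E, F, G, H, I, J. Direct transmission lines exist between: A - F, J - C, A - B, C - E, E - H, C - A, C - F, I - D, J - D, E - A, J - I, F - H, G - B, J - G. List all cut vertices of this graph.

J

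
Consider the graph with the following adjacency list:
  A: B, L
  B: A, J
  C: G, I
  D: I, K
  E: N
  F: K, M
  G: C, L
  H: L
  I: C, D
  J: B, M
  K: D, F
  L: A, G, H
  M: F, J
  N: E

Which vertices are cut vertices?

L

Removing L increases the component count from 2 to 3, so L is a cut vertex.
By contrast removing D leaves 2 components; it is not a cut vertex. No other vertex is a cut vertex either.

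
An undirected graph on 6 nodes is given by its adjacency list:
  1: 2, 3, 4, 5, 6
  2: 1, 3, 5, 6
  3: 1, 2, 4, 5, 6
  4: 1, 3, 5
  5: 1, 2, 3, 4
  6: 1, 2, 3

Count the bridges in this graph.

The edges on the cycle 3-2-6-3 are not bridges since each lies on that cycle.
Every edge lies on some cycle, so there are no bridges.

0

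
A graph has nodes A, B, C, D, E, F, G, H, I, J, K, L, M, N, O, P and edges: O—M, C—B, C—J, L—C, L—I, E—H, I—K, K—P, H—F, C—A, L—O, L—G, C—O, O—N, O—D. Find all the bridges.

A-C, B-C, C-J, D-O, E-H, F-H, G-L, I-K, I-L, K-P, M-O, N-O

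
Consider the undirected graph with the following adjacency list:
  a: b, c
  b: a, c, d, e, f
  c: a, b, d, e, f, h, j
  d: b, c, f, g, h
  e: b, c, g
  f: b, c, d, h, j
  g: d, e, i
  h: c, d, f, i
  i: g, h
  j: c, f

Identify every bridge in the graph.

The edges on the cycle e-b-d-h-i-g-e are not bridges since each lies on that cycle.
Every edge lies on some cycle, so there are no bridges.

none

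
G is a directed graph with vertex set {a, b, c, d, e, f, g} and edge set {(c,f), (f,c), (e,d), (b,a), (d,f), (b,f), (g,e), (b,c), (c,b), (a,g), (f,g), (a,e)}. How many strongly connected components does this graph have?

{a, b, c, d, e, f, g} are all mutually reachable — one SCC of size 7.
That gives 1 strongly connected component.

1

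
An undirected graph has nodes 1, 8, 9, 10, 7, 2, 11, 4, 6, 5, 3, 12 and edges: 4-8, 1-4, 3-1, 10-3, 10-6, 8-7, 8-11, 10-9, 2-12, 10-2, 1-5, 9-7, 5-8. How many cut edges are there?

4

The edges on the cycle 1-4-8-5-1 are not bridges since each lies on that cycle.
But removing 2-10 disconnects 2 from 10; removing 11-8 disconnects 11 from 8; removing 10-6 disconnects 10 from 6; removing 2-12 disconnects 2 from 12 — these are bridges.
That makes 4 bridges.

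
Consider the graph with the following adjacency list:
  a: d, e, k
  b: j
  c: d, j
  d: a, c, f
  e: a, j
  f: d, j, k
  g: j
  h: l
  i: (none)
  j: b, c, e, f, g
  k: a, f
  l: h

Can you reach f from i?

No

The component containing i is {i}, and f is not in it.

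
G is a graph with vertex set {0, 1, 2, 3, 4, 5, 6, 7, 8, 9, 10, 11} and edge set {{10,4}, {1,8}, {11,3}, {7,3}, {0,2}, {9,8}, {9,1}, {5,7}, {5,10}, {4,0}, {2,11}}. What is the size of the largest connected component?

8

6 is isolated — a component by itself.
Starting from 1 we can reach 1, 8, 9. That is one component of size 3.
Starting from 0 we can reach 0, 2, 3, 4, 5, 7, 10, 11. That is one component of size 8.
The largest has 8 vertices.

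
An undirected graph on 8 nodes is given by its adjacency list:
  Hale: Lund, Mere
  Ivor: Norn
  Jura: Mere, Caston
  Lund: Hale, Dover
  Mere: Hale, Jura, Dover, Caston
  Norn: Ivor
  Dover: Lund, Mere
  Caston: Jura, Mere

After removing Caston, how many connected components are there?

With Caston gone, the remaining components are: {Ivor, Norn}; {Hale, Jura, Lund, Mere, Dover}.
That is 2 components.

2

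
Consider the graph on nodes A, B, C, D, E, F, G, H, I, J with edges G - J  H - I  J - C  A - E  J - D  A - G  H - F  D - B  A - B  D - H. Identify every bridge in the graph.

The edges on the cycle A-G-J-D-B-A are not bridges since each lies on that cycle.
But removing H - F disconnects H from F; removing D - H disconnects D from H; removing J - C disconnects J from C; removing I - H disconnects I from H — these are bridges.
In total 5 edges are bridges.

A-E, C-J, D-H, F-H, H-I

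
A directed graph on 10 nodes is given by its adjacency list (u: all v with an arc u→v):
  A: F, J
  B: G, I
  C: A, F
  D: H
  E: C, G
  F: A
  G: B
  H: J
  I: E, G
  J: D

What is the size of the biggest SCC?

4

{B, E, G, I} are all mutually reachable — one SCC of size 4.
{D, H, J} are all mutually reachable — one SCC of size 3.
{A, F} are all mutually reachable — one SCC of size 2.
{C} is an SCC by itself.
The largest has 4 vertices.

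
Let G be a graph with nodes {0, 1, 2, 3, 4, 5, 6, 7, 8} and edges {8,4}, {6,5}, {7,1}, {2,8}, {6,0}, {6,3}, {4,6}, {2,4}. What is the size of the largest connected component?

7

Starting from 1 we can reach 1, 7. That is one component of size 2.
Starting from 0 we can reach 0, 2, 3, 4, 5, 6, 8. That is one component of size 7.
The largest has 7 vertices.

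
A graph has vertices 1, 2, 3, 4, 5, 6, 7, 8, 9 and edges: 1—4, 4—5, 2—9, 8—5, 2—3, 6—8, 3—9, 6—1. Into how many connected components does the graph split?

7 is isolated — a component by itself.
Starting from 2 we can reach 2, 3, 9. That is one component of size 3.
Starting from 1 we can reach 1, 4, 5, 6, 8. That is one component of size 5.
Total: 3 components.

3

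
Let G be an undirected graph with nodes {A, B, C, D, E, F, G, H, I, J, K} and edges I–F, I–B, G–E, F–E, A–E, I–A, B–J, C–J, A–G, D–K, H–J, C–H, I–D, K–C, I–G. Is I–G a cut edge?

After removing I–G, the path I-A-G still connects them, so the edge is not a bridge.

No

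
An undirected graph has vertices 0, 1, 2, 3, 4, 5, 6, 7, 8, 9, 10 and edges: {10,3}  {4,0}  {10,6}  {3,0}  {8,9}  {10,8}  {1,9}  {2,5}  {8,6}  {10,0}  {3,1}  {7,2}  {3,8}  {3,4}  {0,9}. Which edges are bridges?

2-5, 2-7

The edges on the cycle 3-4-0-3 are not bridges since each lies on that cycle.
But removing 7–2 disconnects 7 from 2; removing 2–5 disconnects 2 from 5 — these are bridges.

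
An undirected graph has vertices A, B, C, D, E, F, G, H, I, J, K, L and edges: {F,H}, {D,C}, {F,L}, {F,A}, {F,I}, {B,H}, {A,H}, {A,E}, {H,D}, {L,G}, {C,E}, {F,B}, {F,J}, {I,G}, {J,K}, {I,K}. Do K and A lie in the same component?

Yes

From K we can reach A, B, C, D, E, F, G, H, I, J, K, L, which includes A.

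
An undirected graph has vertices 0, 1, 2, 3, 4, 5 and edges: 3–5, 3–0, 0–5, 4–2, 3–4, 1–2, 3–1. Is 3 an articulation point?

Yes

Deleting 3 raises the number of components from 1 to 2, so 3 is a cut vertex.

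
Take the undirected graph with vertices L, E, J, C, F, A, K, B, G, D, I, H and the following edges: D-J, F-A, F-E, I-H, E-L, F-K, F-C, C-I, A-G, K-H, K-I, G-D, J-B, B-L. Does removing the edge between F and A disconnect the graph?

No

After removing F-A, the path F-E-L-B-J-D-G-A still connects them, so the edge is not a bridge.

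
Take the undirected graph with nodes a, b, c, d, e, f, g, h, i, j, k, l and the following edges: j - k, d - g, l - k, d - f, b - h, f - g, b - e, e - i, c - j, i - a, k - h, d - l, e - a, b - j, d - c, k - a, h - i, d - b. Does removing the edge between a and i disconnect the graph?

After removing a - i, the path a-e-i still connects them, so the edge is not a bridge.

No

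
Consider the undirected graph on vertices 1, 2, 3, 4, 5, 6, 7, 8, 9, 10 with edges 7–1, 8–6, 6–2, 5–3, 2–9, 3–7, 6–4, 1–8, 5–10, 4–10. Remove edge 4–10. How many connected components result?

4 and 10 are still connected via 4-6-8-1-7-3-5-10, so the component count stays at 1.

1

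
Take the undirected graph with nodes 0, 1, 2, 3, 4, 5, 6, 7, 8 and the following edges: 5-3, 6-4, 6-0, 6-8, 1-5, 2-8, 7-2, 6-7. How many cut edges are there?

The edges on the cycle 6-7-2-8-6 are not bridges since each lies on that cycle.
But removing 1-5 disconnects 1 from 5; removing 3-5 disconnects 3 from 5; removing 6-0 disconnects 6 from 0; removing 6-4 disconnects 6 from 4 — these are bridges.
That makes 4 bridges.

4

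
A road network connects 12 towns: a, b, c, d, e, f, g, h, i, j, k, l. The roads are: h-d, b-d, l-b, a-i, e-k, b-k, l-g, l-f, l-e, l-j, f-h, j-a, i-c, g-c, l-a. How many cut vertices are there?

Removing l increases the component count from 1 to 2, so l is a cut vertex.
By contrast removing j leaves 1 component; it is not a cut vertex. No other vertex is a cut vertex either.

1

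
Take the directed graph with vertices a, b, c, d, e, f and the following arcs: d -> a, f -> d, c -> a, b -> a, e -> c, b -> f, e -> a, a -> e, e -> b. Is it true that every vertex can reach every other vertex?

From b we can reach every vertex (a, b, c, d, e, f), and every vertex can reach b (a, b, c, d, e, f). So the whole graph is one strongly connected component.

Yes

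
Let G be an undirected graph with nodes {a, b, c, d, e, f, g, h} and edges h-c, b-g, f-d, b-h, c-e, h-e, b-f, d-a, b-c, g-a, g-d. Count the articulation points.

Removing b increases the component count from 1 to 2, so b is a cut vertex.
By contrast removing c leaves 1 component; it is not a cut vertex. No other vertex is a cut vertex either.

1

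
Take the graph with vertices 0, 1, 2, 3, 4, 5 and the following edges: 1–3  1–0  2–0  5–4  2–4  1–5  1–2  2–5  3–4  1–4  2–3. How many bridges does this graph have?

0

The edges on the cycle 1-2-0-1 are not bridges since each lies on that cycle.
Every edge lies on some cycle, so there are no bridges.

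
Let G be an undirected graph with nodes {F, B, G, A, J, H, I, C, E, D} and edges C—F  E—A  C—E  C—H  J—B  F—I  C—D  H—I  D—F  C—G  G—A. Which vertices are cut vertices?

Removing C increases the component count from 2 to 3, so C is a cut vertex.
By contrast removing H leaves 2 components; it is not a cut vertex. No other vertex is a cut vertex either.

C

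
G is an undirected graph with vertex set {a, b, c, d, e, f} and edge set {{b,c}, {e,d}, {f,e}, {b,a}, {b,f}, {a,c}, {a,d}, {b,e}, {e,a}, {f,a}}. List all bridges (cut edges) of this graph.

The edges on the cycle b-f-a-e-b are not bridges since each lies on that cycle.
Every edge lies on some cycle, so there are no bridges.

none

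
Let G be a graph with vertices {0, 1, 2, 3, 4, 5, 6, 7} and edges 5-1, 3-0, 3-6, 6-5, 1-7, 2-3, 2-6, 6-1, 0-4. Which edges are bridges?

The edges on the cycle 6-5-1-6 are not bridges since each lies on that cycle.
But removing 4-0 disconnects 4 from 0; removing 3-0 disconnects 3 from 0; removing 7-1 disconnects 7 from 1 — these are bridges.

0-3, 0-4, 1-7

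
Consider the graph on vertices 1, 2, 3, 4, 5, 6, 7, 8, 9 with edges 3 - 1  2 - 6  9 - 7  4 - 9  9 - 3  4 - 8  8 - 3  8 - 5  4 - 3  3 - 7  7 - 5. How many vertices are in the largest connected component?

Starting from 2 we can reach 2, 6. That is one component of size 2.
Starting from 1 we can reach 1, 3, 4, 5, 7, 8, 9. That is one component of size 7.
The largest has 7 vertices.

7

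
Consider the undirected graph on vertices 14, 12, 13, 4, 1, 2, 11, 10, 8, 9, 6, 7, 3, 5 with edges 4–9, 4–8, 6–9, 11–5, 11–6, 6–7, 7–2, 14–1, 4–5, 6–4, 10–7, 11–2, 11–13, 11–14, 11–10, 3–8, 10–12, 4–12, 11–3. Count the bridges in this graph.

3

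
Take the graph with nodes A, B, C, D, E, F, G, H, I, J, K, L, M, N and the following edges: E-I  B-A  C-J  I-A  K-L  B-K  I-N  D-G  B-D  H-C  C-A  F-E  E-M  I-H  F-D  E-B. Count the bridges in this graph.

6

The edges on the cycle F-E-B-D-F are not bridges since each lies on that cycle.
But removing K-B disconnects K from B; removing C-J disconnects C from J; removing N-I disconnects N from I; removing E-M disconnects E from M — these are bridges.
In total 6 edges are bridges.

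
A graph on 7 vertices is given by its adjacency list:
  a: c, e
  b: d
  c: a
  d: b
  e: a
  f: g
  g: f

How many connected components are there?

3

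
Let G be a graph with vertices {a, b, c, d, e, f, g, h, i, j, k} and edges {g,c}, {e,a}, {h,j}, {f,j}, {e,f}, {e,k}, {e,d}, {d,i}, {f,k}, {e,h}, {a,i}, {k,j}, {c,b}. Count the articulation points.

2

Removing c increases the component count from 2 to 3, so c is a cut vertex.
Removing e increases the component count from 2 to 3, so e is a cut vertex.
By contrast removing k leaves 2 components; it is not a cut vertex. No other vertex is a cut vertex either.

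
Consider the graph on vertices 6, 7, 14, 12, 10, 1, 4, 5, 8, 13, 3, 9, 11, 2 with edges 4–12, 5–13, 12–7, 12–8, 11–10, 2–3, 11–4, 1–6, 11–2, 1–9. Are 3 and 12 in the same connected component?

Yes

From 3 we can reach 2, 3, 4, 7, 8, 10, 11, 12, which includes 12.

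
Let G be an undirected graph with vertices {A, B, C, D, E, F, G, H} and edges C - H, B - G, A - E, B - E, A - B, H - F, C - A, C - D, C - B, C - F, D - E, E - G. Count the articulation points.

1

Removing C increases the component count from 1 to 2, so C is a cut vertex.
By contrast removing A leaves 1 component; it is not a cut vertex. No other vertex is a cut vertex either.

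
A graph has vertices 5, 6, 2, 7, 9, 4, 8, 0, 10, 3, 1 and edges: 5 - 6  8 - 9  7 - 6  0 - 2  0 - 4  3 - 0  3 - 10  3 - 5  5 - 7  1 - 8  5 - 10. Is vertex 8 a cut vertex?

Yes

Deleting 8 raises the number of components from 2 to 3, so 8 is a cut vertex.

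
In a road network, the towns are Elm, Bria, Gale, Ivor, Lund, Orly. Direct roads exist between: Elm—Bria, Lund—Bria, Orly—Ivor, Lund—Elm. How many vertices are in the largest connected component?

Gale is isolated — a component by itself.
Starting from Ivor we can reach Ivor, Orly. That is one component of size 2.
Starting from Elm we can reach Elm, Bria, Lund. That is one component of size 3.
The largest has 3 vertices.

3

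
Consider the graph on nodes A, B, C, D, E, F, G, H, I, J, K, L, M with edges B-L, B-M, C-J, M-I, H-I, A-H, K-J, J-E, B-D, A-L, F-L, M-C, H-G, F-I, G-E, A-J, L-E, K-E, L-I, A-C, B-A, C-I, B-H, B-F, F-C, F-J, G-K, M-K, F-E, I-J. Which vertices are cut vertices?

Removing B increases the component count from 1 to 2, so B is a cut vertex.
By contrast removing M leaves 1 component; it is not a cut vertex. No other vertex is a cut vertex either.

B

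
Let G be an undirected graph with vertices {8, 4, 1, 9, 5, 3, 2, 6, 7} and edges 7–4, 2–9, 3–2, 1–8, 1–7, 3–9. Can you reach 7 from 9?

No

The component containing 9 is {2, 3, 9}, and 7 is not in it.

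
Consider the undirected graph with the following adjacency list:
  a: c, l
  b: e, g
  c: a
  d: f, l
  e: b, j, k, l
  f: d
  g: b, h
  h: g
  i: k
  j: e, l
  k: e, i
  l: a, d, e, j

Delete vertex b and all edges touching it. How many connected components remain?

2

With b gone, the remaining components are: {g, h}; {a, c, d, e, f, i, j, k, l}.
That is 2 components.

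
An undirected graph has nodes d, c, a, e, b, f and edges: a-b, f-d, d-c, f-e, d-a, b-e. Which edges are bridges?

The edges on the cycle f-d-a-b-e-f are not bridges since each lies on that cycle.
But removing d-c disconnects d from c — this is a bridge.

c-d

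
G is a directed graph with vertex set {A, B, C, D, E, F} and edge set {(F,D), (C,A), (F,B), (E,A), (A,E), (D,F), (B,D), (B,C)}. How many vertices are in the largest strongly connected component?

{B, D, F} are all mutually reachable — one SCC of size 3.
{A, E} are all mutually reachable — one SCC of size 2.
{C} is an SCC by itself.
The largest has 3 vertices.

3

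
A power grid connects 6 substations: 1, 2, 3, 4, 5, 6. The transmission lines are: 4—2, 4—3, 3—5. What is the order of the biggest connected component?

6 is isolated — a component by itself.
1 is isolated — a component by itself.
Starting from 2 we can reach 2, 3, 4, 5. That is one component of size 4.
The largest has 4 vertices.

4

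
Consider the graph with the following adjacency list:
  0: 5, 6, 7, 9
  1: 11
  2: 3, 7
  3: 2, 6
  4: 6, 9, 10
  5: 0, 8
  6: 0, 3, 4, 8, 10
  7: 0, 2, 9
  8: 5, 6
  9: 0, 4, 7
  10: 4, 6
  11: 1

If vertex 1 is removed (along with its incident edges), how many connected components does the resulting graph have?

2

With 1 gone, the remaining components are: {11}; {0, 2, 3, 4, 5, 6, 7, 8, 9, 10}.
That is 2 components.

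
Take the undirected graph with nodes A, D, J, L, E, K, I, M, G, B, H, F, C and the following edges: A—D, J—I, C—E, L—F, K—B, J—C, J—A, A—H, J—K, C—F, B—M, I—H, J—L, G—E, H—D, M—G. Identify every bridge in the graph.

The edges on the cycle J-I-H-D-A-J are not bridges since each lies on that cycle.
Every edge lies on some cycle, so there are no bridges.

none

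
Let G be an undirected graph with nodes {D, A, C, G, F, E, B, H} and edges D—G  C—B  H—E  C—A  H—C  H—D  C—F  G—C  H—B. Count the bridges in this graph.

3

The edges on the cycle H-D-G-C-H are not bridges since each lies on that cycle.
But removing F—C disconnects F from C; removing C—A disconnects C from A; removing E—H disconnects E from H — these are bridges.
That makes 3 bridges.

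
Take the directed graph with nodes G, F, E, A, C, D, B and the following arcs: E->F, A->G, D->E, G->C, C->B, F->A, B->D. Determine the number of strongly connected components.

{A, B, C, D, E, F, G} are all mutually reachable — one SCC of size 7.
That gives 1 strongly connected component.

1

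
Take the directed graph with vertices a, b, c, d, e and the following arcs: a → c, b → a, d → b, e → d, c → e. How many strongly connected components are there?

1

{a, b, c, d, e} are all mutually reachable — one SCC of size 5.
That gives 1 strongly connected component.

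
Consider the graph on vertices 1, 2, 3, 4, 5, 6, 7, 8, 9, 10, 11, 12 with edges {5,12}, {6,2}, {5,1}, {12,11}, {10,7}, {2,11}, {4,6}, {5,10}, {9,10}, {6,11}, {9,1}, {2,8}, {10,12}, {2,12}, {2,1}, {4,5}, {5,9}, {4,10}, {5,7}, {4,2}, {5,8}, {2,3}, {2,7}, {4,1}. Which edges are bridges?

2-3

The edges on the cycle 4-5-9-10-4 are not bridges since each lies on that cycle.
But removing 3–2 disconnects 3 from 2 — this is a bridge.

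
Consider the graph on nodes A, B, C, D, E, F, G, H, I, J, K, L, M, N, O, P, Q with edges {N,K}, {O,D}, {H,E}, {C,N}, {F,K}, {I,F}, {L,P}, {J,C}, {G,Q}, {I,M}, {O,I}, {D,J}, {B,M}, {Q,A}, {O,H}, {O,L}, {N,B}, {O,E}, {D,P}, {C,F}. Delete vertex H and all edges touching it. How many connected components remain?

With H gone, the remaining components are: {A, G, Q}; {B, C, D, E, F, I, J, K, L, M, N, O, P}.
That is 2 components.

2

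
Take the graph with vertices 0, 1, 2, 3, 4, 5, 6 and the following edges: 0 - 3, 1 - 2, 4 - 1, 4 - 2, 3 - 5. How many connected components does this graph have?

3

6 is isolated — a component by itself.
Starting from 1 we can reach 1, 2, 4. That is one component of size 3.
Starting from 0 we can reach 0, 3, 5. That is one component of size 3.
Total: 3 components.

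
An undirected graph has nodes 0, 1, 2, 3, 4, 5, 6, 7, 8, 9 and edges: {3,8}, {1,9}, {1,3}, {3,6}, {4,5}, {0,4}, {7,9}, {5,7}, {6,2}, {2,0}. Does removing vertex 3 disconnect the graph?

Yes

Deleting 3 raises the number of components from 1 to 2, so 3 is a cut vertex.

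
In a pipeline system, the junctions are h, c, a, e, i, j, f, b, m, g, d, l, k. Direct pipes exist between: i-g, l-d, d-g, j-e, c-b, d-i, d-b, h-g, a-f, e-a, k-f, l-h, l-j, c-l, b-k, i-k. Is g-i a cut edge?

No

After removing g-i, the path g-d-i still connects them, so the edge is not a bridge.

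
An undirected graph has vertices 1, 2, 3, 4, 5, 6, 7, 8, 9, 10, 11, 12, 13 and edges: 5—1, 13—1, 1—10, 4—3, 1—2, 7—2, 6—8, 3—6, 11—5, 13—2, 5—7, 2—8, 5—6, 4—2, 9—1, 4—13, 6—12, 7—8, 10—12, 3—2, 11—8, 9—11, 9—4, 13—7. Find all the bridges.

none

The edges on the cycle 9-11-5-6-3-4-9 are not bridges since each lies on that cycle.
Every edge lies on some cycle, so there are no bridges.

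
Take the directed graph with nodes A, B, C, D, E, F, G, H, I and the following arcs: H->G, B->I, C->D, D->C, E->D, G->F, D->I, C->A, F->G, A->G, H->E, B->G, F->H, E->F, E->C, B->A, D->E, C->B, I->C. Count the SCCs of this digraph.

1

{A, B, C, D, E, F, G, H, I} are all mutually reachable — one SCC of size 9.
That gives 1 strongly connected component.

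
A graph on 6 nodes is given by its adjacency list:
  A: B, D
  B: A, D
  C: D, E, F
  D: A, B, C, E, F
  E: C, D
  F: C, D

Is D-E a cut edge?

No

After removing D-E, the path D-C-E still connects them, so the edge is not a bridge.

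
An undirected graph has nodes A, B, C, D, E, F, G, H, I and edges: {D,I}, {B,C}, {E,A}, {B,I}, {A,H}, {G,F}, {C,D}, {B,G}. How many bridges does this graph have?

4

The edges on the cycle B-C-D-I-B are not bridges since each lies on that cycle.
But removing G-F disconnects G from F; removing E-A disconnects E from A; removing B-G disconnects B from G; removing H-A disconnects H from A — these are bridges.
That makes 4 bridges.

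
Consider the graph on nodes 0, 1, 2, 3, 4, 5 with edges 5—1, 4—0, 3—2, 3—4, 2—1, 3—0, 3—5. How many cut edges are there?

0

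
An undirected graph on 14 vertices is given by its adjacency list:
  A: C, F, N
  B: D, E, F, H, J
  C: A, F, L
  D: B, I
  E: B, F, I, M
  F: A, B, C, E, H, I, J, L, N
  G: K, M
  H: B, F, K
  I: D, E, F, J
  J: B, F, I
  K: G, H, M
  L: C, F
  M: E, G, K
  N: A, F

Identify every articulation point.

F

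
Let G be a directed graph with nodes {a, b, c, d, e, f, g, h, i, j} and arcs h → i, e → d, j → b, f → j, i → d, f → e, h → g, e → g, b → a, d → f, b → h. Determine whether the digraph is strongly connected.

There is no directed path from d to c, so the graph is not strongly connected.

No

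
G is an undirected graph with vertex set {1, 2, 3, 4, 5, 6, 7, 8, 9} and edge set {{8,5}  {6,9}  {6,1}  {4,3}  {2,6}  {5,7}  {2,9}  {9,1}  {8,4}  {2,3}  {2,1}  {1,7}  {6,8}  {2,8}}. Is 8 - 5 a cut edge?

No

After removing 8 - 5, the path 8-2-1-7-5 still connects them, so the edge is not a bridge.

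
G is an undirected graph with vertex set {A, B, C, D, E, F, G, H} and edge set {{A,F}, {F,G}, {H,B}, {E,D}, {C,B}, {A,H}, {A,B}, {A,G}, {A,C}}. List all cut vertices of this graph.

A

Removing A increases the component count from 2 to 3, so A is a cut vertex.
By contrast removing F leaves 2 components; it is not a cut vertex. No other vertex is a cut vertex either.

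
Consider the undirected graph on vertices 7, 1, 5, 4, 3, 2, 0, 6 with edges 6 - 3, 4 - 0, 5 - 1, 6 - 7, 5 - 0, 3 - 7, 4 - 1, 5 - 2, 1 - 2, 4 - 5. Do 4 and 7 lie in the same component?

No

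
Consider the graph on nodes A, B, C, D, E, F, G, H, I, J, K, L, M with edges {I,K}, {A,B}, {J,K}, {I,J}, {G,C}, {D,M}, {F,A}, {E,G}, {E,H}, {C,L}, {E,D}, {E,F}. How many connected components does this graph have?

Starting from I we can reach I, J, K. That is one component of size 3.
Starting from A we can reach A, B, C, D, E, F, G, H, L, M. That is one component of size 10.
Total: 2 components.

2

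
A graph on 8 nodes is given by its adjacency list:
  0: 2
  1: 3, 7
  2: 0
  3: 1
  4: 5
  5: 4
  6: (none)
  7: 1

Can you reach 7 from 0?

No

The component containing 0 is {0, 2}, and 7 is not in it.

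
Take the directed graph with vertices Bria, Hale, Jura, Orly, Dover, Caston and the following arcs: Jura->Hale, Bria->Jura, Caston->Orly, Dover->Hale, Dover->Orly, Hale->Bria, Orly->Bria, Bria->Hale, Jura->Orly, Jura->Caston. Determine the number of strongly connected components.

2

{Bria, Hale, Jura, Orly, Caston} are all mutually reachable — one SCC of size 5.
{Dover} is an SCC by itself.
That gives 2 strongly connected components.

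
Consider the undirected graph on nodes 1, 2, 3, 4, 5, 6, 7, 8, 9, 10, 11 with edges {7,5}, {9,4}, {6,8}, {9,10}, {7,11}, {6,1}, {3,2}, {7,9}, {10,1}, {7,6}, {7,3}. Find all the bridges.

11-7, 2-3, 3-7, 4-9, 5-7, 6-8

The edges on the cycle 7-9-10-1-6-7 are not bridges since each lies on that cycle.
But removing 7–11 disconnects 7 from 11; removing 3–7 disconnects 3 from 7; removing 4–9 disconnects 4 from 9; removing 3–2 disconnects 3 from 2 — these are bridges.
In total 6 edges are bridges.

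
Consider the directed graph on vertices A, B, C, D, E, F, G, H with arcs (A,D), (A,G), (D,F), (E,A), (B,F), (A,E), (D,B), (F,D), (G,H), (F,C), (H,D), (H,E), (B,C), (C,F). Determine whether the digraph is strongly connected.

No

There is no directed path from B to E, so the graph is not strongly connected.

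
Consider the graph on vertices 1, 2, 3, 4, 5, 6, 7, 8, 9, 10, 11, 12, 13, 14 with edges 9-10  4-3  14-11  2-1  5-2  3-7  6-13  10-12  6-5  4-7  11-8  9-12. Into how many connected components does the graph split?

4

Starting from 9 we can reach 9, 10, 12. That is one component of size 3.
Starting from 3 we can reach 3, 4, 7. That is one component of size 3.
Starting from 8 we can reach 8, 11, 14. That is one component of size 3.
Starting from 1 we can reach 1, 2, 5, 6, 13. That is one component of size 5.
Total: 4 components.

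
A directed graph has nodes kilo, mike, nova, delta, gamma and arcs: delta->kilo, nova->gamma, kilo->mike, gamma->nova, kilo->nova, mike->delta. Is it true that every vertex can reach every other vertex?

There is no directed path from gamma to kilo, so the graph is not strongly connected.

No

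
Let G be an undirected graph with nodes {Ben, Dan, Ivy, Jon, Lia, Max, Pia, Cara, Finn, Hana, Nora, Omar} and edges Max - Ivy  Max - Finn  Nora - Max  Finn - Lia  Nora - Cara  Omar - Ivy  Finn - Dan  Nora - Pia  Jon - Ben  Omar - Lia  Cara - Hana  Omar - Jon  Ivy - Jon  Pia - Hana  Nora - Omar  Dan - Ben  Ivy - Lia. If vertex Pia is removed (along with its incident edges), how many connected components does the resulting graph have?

With Pia gone, the remaining components are: {Ben, Dan, Ivy, Jon, Lia, Max, Cara, Finn, Hana, Nora, Omar}.
That is 1 component.

1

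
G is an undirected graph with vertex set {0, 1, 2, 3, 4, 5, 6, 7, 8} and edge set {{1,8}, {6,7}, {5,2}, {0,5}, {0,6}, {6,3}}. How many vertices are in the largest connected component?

6

4 is isolated — a component by itself.
Starting from 1 we can reach 1, 8. That is one component of size 2.
Starting from 0 we can reach 0, 2, 3, 5, 6, 7. That is one component of size 6.
The largest has 6 vertices.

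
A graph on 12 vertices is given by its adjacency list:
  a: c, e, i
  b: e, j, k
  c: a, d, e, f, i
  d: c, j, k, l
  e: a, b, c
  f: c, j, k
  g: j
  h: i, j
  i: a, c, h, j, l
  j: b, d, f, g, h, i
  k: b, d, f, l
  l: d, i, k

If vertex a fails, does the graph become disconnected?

Deleting a leaves 1 component (was 1) (its neighbors c, e, i remain connected to each other), so a is not a cut vertex.

No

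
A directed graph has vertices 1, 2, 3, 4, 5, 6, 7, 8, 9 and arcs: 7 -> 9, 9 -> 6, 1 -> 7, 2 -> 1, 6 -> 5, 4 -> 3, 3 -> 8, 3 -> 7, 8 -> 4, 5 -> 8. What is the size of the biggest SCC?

{3, 4, 5, 6, 7, 8, 9} are all mutually reachable — one SCC of size 7.
{2} is an SCC by itself.
{1} is an SCC by itself.
The largest has 7 vertices.

7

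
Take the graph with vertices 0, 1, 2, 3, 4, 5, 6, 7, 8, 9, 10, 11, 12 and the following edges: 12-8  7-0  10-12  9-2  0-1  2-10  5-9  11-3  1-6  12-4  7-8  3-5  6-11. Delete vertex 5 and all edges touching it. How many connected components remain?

With 5 gone, the remaining components are: {0, 1, 2, 3, 4, 6, 7, 8, 9, 10, 11, 12}.
That is 1 component.

1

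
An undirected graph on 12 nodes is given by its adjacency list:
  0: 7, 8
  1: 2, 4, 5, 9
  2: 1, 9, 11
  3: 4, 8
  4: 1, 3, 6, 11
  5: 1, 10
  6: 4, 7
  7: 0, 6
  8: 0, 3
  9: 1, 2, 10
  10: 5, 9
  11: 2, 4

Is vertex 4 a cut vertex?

Deleting 4 raises the number of components from 1 to 2, so 4 is a cut vertex.

Yes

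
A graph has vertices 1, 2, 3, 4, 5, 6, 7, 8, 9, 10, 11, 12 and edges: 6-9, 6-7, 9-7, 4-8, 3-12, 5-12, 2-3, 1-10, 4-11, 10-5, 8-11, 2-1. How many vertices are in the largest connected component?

6

Starting from 4 we can reach 4, 8, 11. That is one component of size 3.
Starting from 6 we can reach 6, 7, 9. That is one component of size 3.
Starting from 1 we can reach 1, 2, 3, 5, 10, 12. That is one component of size 6.
The largest has 6 vertices.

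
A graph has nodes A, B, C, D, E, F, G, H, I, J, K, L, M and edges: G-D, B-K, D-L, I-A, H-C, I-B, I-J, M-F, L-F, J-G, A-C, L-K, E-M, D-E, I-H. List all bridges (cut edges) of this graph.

The edges on the cycle I-A-C-H-I are not bridges since each lies on that cycle.
Every edge lies on some cycle, so there are no bridges.

none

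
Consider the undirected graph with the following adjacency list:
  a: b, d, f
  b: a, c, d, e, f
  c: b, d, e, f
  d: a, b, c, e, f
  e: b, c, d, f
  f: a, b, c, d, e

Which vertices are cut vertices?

Removing d, for instance, still leaves 1 component. No single vertex removal increases the component count — the graph has no articulation points.

none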